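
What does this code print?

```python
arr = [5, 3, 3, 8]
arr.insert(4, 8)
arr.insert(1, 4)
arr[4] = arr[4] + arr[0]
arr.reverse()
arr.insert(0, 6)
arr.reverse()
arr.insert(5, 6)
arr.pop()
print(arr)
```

insert 8 at 4 → [5, 3, 3, 8, 8]
insert 4 at 1 → [5, 4, 3, 3, 8, 8]
arr[4] = arr[4]+arr[0] = 8+5 = 13 → [5, 4, 3, 3, 13, 8]
reverse → [8, 13, 3, 3, 4, 5]
insert 6 at 0 → [6, 8, 13, 3, 3, 4, 5]
reverse → [5, 4, 3, 3, 13, 8, 6]
insert 6 at 5 → [5, 4, 3, 3, 13, 6, 8, 6]
pop() removes 6 → [5, 4, 3, 3, 13, 6, 8]

[5, 4, 3, 3, 13, 6, 8]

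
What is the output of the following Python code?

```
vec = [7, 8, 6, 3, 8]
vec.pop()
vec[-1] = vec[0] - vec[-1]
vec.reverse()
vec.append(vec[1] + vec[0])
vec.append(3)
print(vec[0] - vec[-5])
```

pop() removes 8 → [7, 8, 6, 3]
vec[-1] = vec[0]-vec[-1] = 7-3 = 4 → [7, 8, 6, 4]
reverse → [4, 6, 8, 7]
append vec[1]+vec[0] = 6+4 = 10 → [4, 6, 8, 7, 10]
append 3 → [4, 6, 8, 7, 10, 3]
vec[0]-vec[-5] = 4-6 = -2

-2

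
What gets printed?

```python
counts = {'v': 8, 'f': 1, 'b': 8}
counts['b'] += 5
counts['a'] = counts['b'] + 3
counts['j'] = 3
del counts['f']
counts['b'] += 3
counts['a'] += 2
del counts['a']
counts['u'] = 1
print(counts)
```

{'v': 8, 'b': 16, 'j': 3, 'u': 1}

counts['b'] = 8+5 = 13 → {'v': 8, 'f': 1, 'b': 13}
counts['a'] = counts['b']+3 = 16 → {'v': 8, 'f': 1, 'b': 13, 'a': 16}
counts['j'] = 3 → {'v': 8, 'f': 1, 'b': 13, 'a': 16, 'j': 3}
del 'f' → {'v': 8, 'b': 13, 'a': 16, 'j': 3}
counts['b'] = 13+3 = 16 → {'v': 8, 'b': 16, 'a': 16, 'j': 3}
counts['a'] = 16+2 = 18 → {'v': 8, 'b': 16, 'a': 18, 'j': 3}
del 'a' → {'v': 8, 'b': 16, 'j': 3}
counts['u'] = 1 → {'v': 8, 'b': 16, 'j': 3, 'u': 1}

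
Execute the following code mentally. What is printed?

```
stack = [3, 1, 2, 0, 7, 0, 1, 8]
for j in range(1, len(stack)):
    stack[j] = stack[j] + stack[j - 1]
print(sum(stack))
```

j=1: stack[1] = 1+3 = 4 → [3, 4, 2, 0, 7, 0, 1, 8]
j=2: stack[2] = 2+4 = 6 → [3, 4, 6, 0, 7, 0, 1, 8]
j=3: stack[3] = 0+6 = 6 → [3, 4, 6, 6, 7, 0, 1, 8]
j=4: stack[4] = 7+6 = 13 → [3, 4, 6, 6, 13, 0, 1, 8]
j=5: stack[5] = 0+13 = 13 → [3, 4, 6, 6, 13, 13, 1, 8]
j=6: stack[6] = 1+13 = 14 → [3, 4, 6, 6, 13, 13, 14, 8]
j=7: stack[7] = 8+14 = 22 → [3, 4, 6, 6, 13, 13, 14, 22]
sum = 81

81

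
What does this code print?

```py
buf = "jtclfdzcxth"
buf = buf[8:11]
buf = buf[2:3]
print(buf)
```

h

slice [8:11] → 'xth'
slice [2:3] → 'h'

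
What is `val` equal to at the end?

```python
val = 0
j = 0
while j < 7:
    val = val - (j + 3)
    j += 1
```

-42

j=0: val = 0-3 = -3
j=1: val = (-3)-4 = -7
j=2: val = (-7)-5 = -12
j=3: val = (-12)-6 = -18
j=4: val = (-18)-7 = -25
j=5: val = (-25)-8 = -33
j=6: val = (-33)-9 = -42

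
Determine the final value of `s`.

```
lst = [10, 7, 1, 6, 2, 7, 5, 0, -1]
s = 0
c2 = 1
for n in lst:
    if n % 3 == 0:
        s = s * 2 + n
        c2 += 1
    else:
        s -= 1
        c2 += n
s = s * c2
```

n=10: not %3==0, s = 0-1 = -1; c2=11
n=7: not %3==0, s = (-1)-1 = -2; c2=18
n=1: not %3==0, s = (-2)-1 = -3; c2=19
n=6: %3==0, s = (-3)*2+6 = 0; c2=20
n=2: not %3==0, s = 0-1 = -1; c2=22
n=7: not %3==0, s = (-1)-1 = -2; c2=29
n=5: not %3==0, s = (-2)-1 = -3; c2=34
n=0: %3==0, s = (-3)*2+0 = -6; c2=35
n=-1: not %3==0, s = (-6)-1 = -7; c2=34
s*c2 = (-7)*34 = -238

-238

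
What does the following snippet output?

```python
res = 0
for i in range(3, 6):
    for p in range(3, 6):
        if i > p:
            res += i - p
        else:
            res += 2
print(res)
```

i=3,p=3: not 3>3, res = 0+2 = 2
i=3,p=4: not 3>4, res = 2+2 = 4
i=3,p=5: not 3>5, res = 4+2 = 6
i=4,p=3: 4>3, res = 6+1 = 7
i=4,p=4: not 4>4, res = 7+2 = 9
i=4,p=5: not 4>5, res = 9+2 = 11
i=5,p=3: 5>3, res = 11+2 = 13
i=5,p=4: 5>4, res = 13+1 = 14
i=5,p=5: not 5>5, res = 14+2 = 16

16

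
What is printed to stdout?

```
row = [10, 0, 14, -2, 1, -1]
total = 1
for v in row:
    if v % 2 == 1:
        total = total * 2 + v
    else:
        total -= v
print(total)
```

v=10: not odd, total = 1-10 = -9
v=0: not odd, total = (-9)-0 = -9
v=14: not odd, total = (-9)-14 = -23
v=-2: not odd, total = (-23)-(-2) = -21
v=1: odd, total = (-21)*2+1 = -41
v=-1: odd, total = (-41)*2+(-1) = -83

-83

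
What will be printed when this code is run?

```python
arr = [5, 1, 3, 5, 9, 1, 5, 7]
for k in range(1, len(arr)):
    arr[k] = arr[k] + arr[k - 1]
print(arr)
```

k=1: arr[1] = 1+5 = 6 → [5, 6, 3, 5, 9, 1, 5, 7]
k=2: arr[2] = 3+6 = 9 → [5, 6, 9, 5, 9, 1, 5, 7]
k=3: arr[3] = 5+9 = 14 → [5, 6, 9, 14, 9, 1, 5, 7]
k=4: arr[4] = 9+14 = 23 → [5, 6, 9, 14, 23, 1, 5, 7]
k=5: arr[5] = 1+23 = 24 → [5, 6, 9, 14, 23, 24, 5, 7]
k=6: arr[6] = 5+24 = 29 → [5, 6, 9, 14, 23, 24, 29, 7]
k=7: arr[7] = 7+29 = 36 → [5, 6, 9, 14, 23, 24, 29, 36]

[5, 6, 9, 14, 23, 24, 29, 36]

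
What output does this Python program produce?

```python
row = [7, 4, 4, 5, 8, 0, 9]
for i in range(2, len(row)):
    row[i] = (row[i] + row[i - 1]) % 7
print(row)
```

[7, 4, 1, 6, 0, 0, 2]

i=2: row[2] = (4+4)%7 = 1 → [7, 4, 1, 5, 8, 0, 9]
i=3: row[3] = (5+1)%7 = 6 → [7, 4, 1, 6, 8, 0, 9]
i=4: row[4] = (8+6)%7 = 0 → [7, 4, 1, 6, 0, 0, 9]
i=5: row[5] = (0+0)%7 = 0 → [7, 4, 1, 6, 0, 0, 9]
i=6: row[6] = (9+0)%7 = 2 → [7, 4, 1, 6, 0, 0, 2]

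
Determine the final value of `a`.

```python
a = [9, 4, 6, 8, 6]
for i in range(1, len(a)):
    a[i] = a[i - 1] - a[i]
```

[9, 5, -1, -9, -15]

i=1: a[1] = 9-4 = 5 → [9, 5, 6, 8, 6]
i=2: a[2] = 5-6 = -1 → [9, 5, -1, 8, 6]
i=3: a[3] = (-1)-8 = -9 → [9, 5, -1, -9, 6]
i=4: a[4] = (-9)-6 = -15 → [9, 5, -1, -9, -15]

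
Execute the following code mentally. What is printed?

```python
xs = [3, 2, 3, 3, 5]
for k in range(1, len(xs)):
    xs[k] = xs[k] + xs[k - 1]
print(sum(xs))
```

43

k=1: xs[1] = 2+3 = 5 → [3, 5, 3, 3, 5]
k=2: xs[2] = 3+5 = 8 → [3, 5, 8, 3, 5]
k=3: xs[3] = 3+8 = 11 → [3, 5, 8, 11, 5]
k=4: xs[4] = 5+11 = 16 → [3, 5, 8, 11, 16]
sum = 43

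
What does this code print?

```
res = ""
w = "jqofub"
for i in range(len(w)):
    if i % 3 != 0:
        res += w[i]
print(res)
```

i=0: skip
i=1: add 'q' → 'q'
i=2: add 'o' → 'qo'
i=3: skip
i=4: add 'u' → 'qou'
i=5: add 'b' → 'qoub'

qoub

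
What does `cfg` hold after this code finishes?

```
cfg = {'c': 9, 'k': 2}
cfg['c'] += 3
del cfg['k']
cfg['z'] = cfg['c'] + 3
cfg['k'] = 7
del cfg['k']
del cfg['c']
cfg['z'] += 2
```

{'z': 17}

cfg['c'] = 9+3 = 12 → {'c': 12, 'k': 2}
del 'k' → {'c': 12}
cfg['z'] = cfg['c']+3 = 15 → {'c': 12, 'z': 15}
cfg['k'] = 7 → {'c': 12, 'z': 15, 'k': 7}
del 'k' → {'c': 12, 'z': 15}
del 'c' → {'z': 15}
cfg['z'] = 15+2 = 17 → {'z': 17}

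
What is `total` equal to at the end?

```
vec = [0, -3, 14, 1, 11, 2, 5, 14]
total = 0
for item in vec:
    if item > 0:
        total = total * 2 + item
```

584

item=0: not >0
item=-3: not >0
item=14: >0, total = 0*2+14 = 14
item=1: >0, total = 14*2+1 = 29
item=11: >0, total = 29*2+11 = 69
item=2: >0, total = 69*2+2 = 140
item=5: >0, total = 140*2+5 = 285
item=14: >0, total = 285*2+14 = 584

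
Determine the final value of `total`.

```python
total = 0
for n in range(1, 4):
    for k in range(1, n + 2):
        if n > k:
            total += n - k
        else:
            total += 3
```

n=1,k=1: not 1>1, total = 0+3 = 3
n=1,k=2: not 1>2, total = 3+3 = 6
n=2,k=1: 2>1, total = 6+1 = 7
n=2,k=2: not 2>2, total = 7+3 = 10
n=2,k=3: not 2>3, total = 10+3 = 13
n=3,k=1: 3>1, total = 13+2 = 15
n=3,k=2: 3>2, total = 15+1 = 16
n=3,k=3: not 3>3, total = 16+3 = 19
n=3,k=4: not 3>4, total = 19+3 = 22

22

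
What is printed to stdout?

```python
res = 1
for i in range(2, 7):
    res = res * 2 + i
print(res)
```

i=2: res = 1*2+2 = 4
i=3: res = 4*2+3 = 11
i=4: res = 11*2+4 = 26
i=5: res = 26*2+5 = 57
i=6: res = 57*2+6 = 120

120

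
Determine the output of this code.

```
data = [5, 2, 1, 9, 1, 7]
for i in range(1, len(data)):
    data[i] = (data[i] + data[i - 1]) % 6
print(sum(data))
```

i=1: data[1] = (2+5)%6 = 1 → [5, 1, 1, 9, 1, 7]
i=2: data[2] = (1+1)%6 = 2 → [5, 1, 2, 9, 1, 7]
i=3: data[3] = (9+2)%6 = 5 → [5, 1, 2, 5, 1, 7]
i=4: data[4] = (1+5)%6 = 0 → [5, 1, 2, 5, 0, 7]
i=5: data[5] = (7+0)%6 = 1 → [5, 1, 2, 5, 0, 1]
sum = 14

14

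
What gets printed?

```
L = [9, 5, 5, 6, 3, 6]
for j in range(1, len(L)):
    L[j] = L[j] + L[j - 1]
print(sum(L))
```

129

j=1: L[1] = 5+9 = 14 → [9, 14, 5, 6, 3, 6]
j=2: L[2] = 5+14 = 19 → [9, 14, 19, 6, 3, 6]
j=3: L[3] = 6+19 = 25 → [9, 14, 19, 25, 3, 6]
j=4: L[4] = 3+25 = 28 → [9, 14, 19, 25, 28, 6]
j=5: L[5] = 6+28 = 34 → [9, 14, 19, 25, 28, 34]
sum = 129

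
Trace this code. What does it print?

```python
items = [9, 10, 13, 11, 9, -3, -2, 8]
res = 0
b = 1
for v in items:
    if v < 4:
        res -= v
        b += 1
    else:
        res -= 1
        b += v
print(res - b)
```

-64

v=9: not <4, res = 0-1 = -1; b=10
v=10: not <4, res = (-1)-1 = -2; b=20
v=13: not <4, res = (-2)-1 = -3; b=33
v=11: not <4, res = (-3)-1 = -4; b=44
v=9: not <4, res = (-4)-1 = -5; b=53
v=-3: <4, res = (-5)-(-3) = -2; b=54
v=-2: <4, res = (-2)-(-2) = 0; b=55
v=8: not <4, res = 0-1 = -1; b=63
res-b = (-1)-63 = -64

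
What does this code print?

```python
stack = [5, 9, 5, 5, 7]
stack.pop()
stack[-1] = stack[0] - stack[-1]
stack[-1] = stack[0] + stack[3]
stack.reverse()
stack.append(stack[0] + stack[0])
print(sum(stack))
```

34

pop() removes 7 → [5, 9, 5, 5]
stack[-1] = stack[0]-stack[-1] = 5-5 = 0 → [5, 9, 5, 0]
stack[-1] = stack[0]+stack[3] = 5+0 = 5 → [5, 9, 5, 5]
reverse → [5, 5, 9, 5]
append stack[0]+stack[0] = 5+5 = 10 → [5, 5, 9, 5, 10]
sum = 34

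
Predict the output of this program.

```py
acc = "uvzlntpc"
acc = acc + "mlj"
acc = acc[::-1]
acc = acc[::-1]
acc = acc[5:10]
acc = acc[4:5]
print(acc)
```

l

+ 'mlj' → 'uvzlntpcmlj'
reverse → 'jlmcptnlzvu'
reverse → 'uvzlntpcmlj'
slice [5:10] → 'tpcml'
slice [4:5] → 'l'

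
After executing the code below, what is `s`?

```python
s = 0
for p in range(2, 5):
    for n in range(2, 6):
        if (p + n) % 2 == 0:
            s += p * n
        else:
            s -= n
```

p=2,n=2: even sum, s = 0+4 = 4
p=2,n=3: odd sum, s = 4-3 = 1
p=2,n=4: even sum, s = 1+8 = 9
p=2,n=5: odd sum, s = 9-5 = 4
p=3,n=2: odd sum, s = 4-2 = 2
p=3,n=3: even sum, s = 2+9 = 11
p=3,n=4: odd sum, s = 11-4 = 7
p=3,n=5: even sum, s = 7+15 = 22
p=4,n=2: even sum, s = 22+8 = 30
p=4,n=3: odd sum, s = 30-3 = 27
p=4,n=4: even sum, s = 27+16 = 43
p=4,n=5: odd sum, s = 43-5 = 38

38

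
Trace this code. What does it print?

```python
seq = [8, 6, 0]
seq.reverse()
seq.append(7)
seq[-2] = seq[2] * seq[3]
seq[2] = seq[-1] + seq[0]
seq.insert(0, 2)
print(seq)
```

[2, 0, 6, 7, 7]

reverse → [0, 6, 8]
append 7 → [0, 6, 8, 7]
seq[-2] = seq[2]*seq[3] = 8*7 = 56 → [0, 6, 56, 7]
seq[2] = seq[-1]+seq[0] = 7+0 = 7 → [0, 6, 7, 7]
insert 2 at 0 → [2, 0, 6, 7, 7]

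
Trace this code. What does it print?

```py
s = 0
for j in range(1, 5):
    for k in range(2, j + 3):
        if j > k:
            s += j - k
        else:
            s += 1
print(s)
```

15

j=1,k=2: not 1>2, s = 0+1 = 1
j=1,k=3: not 1>3, s = 1+1 = 2
j=2,k=2: not 2>2, s = 2+1 = 3
j=2,k=3: not 2>3, s = 3+1 = 4
j=2,k=4: not 2>4, s = 4+1 = 5
j=3,k=2: 3>2, s = 5+1 = 6
j=3,k=3: not 3>3, s = 6+1 = 7
j=3,k=4: not 3>4, s = 7+1 = 8
j=3,k=5: not 3>5, s = 8+1 = 9
j=4,k=2: 4>2, s = 9+2 = 11
j=4,k=3: 4>3, s = 11+1 = 12
j=4,k=4: not 4>4, s = 12+1 = 13
j=4,k=5: not 4>5, s = 13+1 = 14
j=4,k=6: not 4>6, s = 14+1 = 15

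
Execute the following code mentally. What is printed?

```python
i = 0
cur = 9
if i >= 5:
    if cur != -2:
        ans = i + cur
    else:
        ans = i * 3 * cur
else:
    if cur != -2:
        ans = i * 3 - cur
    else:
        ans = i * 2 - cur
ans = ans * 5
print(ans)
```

i=0, cur=9
i >= 5 is False; cur != -2 is True
→ ans = i * 3 - cur = -9
ans = (-9)*5 = -45

-45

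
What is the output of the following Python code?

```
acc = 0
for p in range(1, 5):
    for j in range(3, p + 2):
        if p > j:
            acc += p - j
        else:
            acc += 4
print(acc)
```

p=2,j=3: not 2>3, acc = 0+4 = 4
p=3,j=3: not 3>3, acc = 4+4 = 8
p=3,j=4: not 3>4, acc = 8+4 = 12
p=4,j=3: 4>3, acc = 12+1 = 13
p=4,j=4: not 4>4, acc = 13+4 = 17
p=4,j=5: not 4>5, acc = 17+4 = 21

21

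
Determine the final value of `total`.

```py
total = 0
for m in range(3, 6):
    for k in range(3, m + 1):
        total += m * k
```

m=3,k=3: total = 0+9 = 9
m=4,k=3: total = 9+12 = 21
m=4,k=4: total = 21+16 = 37
m=5,k=3: total = 37+15 = 52
m=5,k=4: total = 52+20 = 72
m=5,k=5: total = 72+25 = 97

97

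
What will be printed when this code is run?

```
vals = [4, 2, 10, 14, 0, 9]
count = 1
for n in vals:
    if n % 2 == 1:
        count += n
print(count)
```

10

n=4: not odd
n=2: not odd
n=10: not odd
n=14: not odd
n=0: not odd
n=9: odd, count = 1+9 = 10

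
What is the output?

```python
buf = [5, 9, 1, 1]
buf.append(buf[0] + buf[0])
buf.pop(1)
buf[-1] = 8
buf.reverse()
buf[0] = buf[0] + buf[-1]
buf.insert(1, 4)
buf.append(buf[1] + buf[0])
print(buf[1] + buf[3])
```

append buf[0]+buf[0] = 5+5 = 10 → [5, 9, 1, 1, 10]
pop(1) removes 9 → [5, 1, 1, 10]
buf[-1] = 8 → [5, 1, 1, 8]
reverse → [8, 1, 1, 5]
buf[0] = buf[0]+buf[-1] = 8+5 = 13 → [13, 1, 1, 5]
insert 4 at 1 → [13, 4, 1, 1, 5]
append buf[1]+buf[0] = 4+13 = 17 → [13, 4, 1, 1, 5, 17]
buf[1]+buf[3] = 4+1 = 5

5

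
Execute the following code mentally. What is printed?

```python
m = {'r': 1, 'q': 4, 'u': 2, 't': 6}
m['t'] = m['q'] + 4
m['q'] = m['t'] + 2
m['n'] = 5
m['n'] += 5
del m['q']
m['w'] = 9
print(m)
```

{'r': 1, 'u': 2, 't': 8, 'n': 10, 'w': 9}

m['t'] = m['q']+4 = 8 → {'r': 1, 'q': 4, 'u': 2, 't': 8}
m['q'] = m['t']+2 = 10 → {'r': 1, 'q': 10, 'u': 2, 't': 8}
m['n'] = 5 → {'r': 1, 'q': 10, 'u': 2, 't': 8, 'n': 5}
m['n'] = 5+5 = 10 → {'r': 1, 'q': 10, 'u': 2, 't': 8, 'n': 10}
del 'q' → {'r': 1, 'u': 2, 't': 8, 'n': 10}
m['w'] = 9 → {'r': 1, 'u': 2, 't': 8, 'n': 10, 'w': 9}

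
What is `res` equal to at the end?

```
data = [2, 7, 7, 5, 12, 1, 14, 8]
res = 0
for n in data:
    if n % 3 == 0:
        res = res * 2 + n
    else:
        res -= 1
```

1

n=2: not %3==0, res = 0-1 = -1
n=7: not %3==0, res = (-1)-1 = -2
n=7: not %3==0, res = (-2)-1 = -3
n=5: not %3==0, res = (-3)-1 = -4
n=12: %3==0, res = (-4)*2+12 = 4
n=1: not %3==0, res = 4-1 = 3
n=14: not %3==0, res = 3-1 = 2
n=8: not %3==0, res = 2-1 = 1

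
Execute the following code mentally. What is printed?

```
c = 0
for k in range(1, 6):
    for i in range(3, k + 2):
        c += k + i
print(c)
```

80

k=2,i=3: c = 0+5 = 5
k=3,i=3: c = 5+6 = 11
k=3,i=4: c = 11+7 = 18
k=4,i=3: c = 18+7 = 25
k=4,i=4: c = 25+8 = 33
k=4,i=5: c = 33+9 = 42
k=5,i=3: c = 42+8 = 50
k=5,i=4: c = 50+9 = 59
k=5,i=5: c = 59+10 = 69
k=5,i=6: c = 69+11 = 80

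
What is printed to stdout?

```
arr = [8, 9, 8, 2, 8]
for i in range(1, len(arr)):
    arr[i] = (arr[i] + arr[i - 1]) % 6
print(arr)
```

[8, 5, 1, 3, 5]

i=1: arr[1] = (9+8)%6 = 5 → [8, 5, 8, 2, 8]
i=2: arr[2] = (8+5)%6 = 1 → [8, 5, 1, 2, 8]
i=3: arr[3] = (2+1)%6 = 3 → [8, 5, 1, 3, 8]
i=4: arr[4] = (8+3)%6 = 5 → [8, 5, 1, 3, 5]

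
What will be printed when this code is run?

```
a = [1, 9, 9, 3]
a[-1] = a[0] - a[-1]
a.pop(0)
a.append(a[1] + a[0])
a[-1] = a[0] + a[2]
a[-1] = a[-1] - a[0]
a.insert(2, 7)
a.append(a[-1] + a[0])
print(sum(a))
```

a[-1] = a[0]-a[-1] = 1-3 = -2 → [1, 9, 9, -2]
pop(0) removes 1 → [9, 9, -2]
append a[1]+a[0] = 9+9 = 18 → [9, 9, -2, 18]
a[-1] = a[0]+a[2] = 9+(-2) = 7 → [9, 9, -2, 7]
a[-1] = a[-1]-a[0] = 7-9 = -2 → [9, 9, -2, -2]
insert 7 at 2 → [9, 9, 7, -2, -2]
append a[-1]+a[0] = (-2)+9 = 7 → [9, 9, 7, -2, -2, 7]
sum = 28

28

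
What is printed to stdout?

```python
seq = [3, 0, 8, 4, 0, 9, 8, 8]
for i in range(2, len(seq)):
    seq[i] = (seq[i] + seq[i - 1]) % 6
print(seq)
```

[3, 0, 2, 0, 0, 3, 5, 1]

i=2: seq[2] = (8+0)%6 = 2 → [3, 0, 2, 4, 0, 9, 8, 8]
i=3: seq[3] = (4+2)%6 = 0 → [3, 0, 2, 0, 0, 9, 8, 8]
i=4: seq[4] = (0+0)%6 = 0 → [3, 0, 2, 0, 0, 9, 8, 8]
i=5: seq[5] = (9+0)%6 = 3 → [3, 0, 2, 0, 0, 3, 8, 8]
i=6: seq[6] = (8+3)%6 = 5 → [3, 0, 2, 0, 0, 3, 5, 8]
i=7: seq[7] = (8+5)%6 = 1 → [3, 0, 2, 0, 0, 3, 5, 1]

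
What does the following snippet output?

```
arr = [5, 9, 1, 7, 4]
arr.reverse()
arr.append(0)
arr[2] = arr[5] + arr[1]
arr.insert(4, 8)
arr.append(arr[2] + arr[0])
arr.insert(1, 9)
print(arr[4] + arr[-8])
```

reverse → [4, 7, 1, 9, 5]
append 0 → [4, 7, 1, 9, 5, 0]
arr[2] = arr[5]+arr[1] = 0+7 = 7 → [4, 7, 7, 9, 5, 0]
insert 8 at 4 → [4, 7, 7, 9, 8, 5, 0]
append arr[2]+arr[0] = 7+4 = 11 → [4, 7, 7, 9, 8, 5, 0, 11]
insert 9 at 1 → [4, 9, 7, 7, 9, 8, 5, 0, 11]
arr[4]+arr[-8] = 9+9 = 18

18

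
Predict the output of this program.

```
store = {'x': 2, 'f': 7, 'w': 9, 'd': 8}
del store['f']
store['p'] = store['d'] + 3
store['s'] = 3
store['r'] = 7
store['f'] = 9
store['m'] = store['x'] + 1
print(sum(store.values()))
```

del 'f' → {'x': 2, 'w': 9, 'd': 8}
store['p'] = store['d']+3 = 11 → {'x': 2, 'w': 9, 'd': 8, 'p': 11}
store['s'] = 3 → {'x': 2, 'w': 9, 'd': 8, 'p': 11, 's': 3}
store['r'] = 7 → {'x': 2, 'w': 9, 'd': 8, 'p': 11, 's': 3, 'r': 7}
store['f'] = 9 → {'x': 2, 'w': 9, 'd': 8, 'p': 11, 's': 3, 'r': 7, 'f': 9}
store['m'] = store['x']+1 = 3 → {'x': 2, 'w': 9, 'd': 8, 'p': 11, 's': 3, 'r': 7, 'f': 9, 'm': 3}
sum of values = 52

52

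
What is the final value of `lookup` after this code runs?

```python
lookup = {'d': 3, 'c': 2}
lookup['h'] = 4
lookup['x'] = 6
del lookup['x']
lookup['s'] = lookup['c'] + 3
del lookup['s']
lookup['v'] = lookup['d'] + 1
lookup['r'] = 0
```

lookup['h'] = 4 → {'d': 3, 'c': 2, 'h': 4}
lookup['x'] = 6 → {'d': 3, 'c': 2, 'h': 4, 'x': 6}
del 'x' → {'d': 3, 'c': 2, 'h': 4}
lookup['s'] = lookup['c']+3 = 5 → {'d': 3, 'c': 2, 'h': 4, 's': 5}
del 's' → {'d': 3, 'c': 2, 'h': 4}
lookup['v'] = lookup['d']+1 = 4 → {'d': 3, 'c': 2, 'h': 4, 'v': 4}
lookup['r'] = 0 → {'d': 3, 'c': 2, 'h': 4, 'v': 4, 'r': 0}

{'d': 3, 'c': 2, 'h': 4, 'v': 4, 'r': 0}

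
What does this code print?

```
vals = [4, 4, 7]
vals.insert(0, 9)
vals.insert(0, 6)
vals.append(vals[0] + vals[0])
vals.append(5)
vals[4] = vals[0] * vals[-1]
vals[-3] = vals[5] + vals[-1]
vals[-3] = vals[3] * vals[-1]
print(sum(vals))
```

insert 9 at 0 → [9, 4, 4, 7]
insert 6 at 0 → [6, 9, 4, 4, 7]
append vals[0]+vals[0] = 6+6 = 12 → [6, 9, 4, 4, 7, 12]
append 5 → [6, 9, 4, 4, 7, 12, 5]
vals[4] = vals[0]*vals[-1] = 6*5 = 30 → [6, 9, 4, 4, 30, 12, 5]
vals[-3] = vals[5]+vals[-1] = 12+5 = 17 → [6, 9, 4, 4, 17, 12, 5]
vals[-3] = vals[3]*vals[-1] = 4*5 = 20 → [6, 9, 4, 4, 20, 12, 5]
sum = 60

60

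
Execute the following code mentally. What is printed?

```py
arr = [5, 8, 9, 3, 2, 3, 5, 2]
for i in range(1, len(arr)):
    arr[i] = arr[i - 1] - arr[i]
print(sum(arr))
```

-114

i=1: arr[1] = 5-8 = -3 → [5, -3, 9, 3, 2, 3, 5, 2]
i=2: arr[2] = (-3)-9 = -12 → [5, -3, -12, 3, 2, 3, 5, 2]
i=3: arr[3] = (-12)-3 = -15 → [5, -3, -12, -15, 2, 3, 5, 2]
i=4: arr[4] = (-15)-2 = -17 → [5, -3, -12, -15, -17, 3, 5, 2]
i=5: arr[5] = (-17)-3 = -20 → [5, -3, -12, -15, -17, -20, 5, 2]
i=6: arr[6] = (-20)-5 = -25 → [5, -3, -12, -15, -17, -20, -25, 2]
i=7: arr[7] = (-25)-2 = -27 → [5, -3, -12, -15, -17, -20, -25, -27]
sum = -114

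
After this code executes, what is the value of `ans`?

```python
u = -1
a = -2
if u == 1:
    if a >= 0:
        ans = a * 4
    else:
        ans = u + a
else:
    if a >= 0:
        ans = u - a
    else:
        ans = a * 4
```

u=-1, a=-2
u == 1 is False; a >= 0 is False
→ ans = a * 4 = -8

-8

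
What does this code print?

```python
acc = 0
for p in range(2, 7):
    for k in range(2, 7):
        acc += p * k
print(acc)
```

p=2,k=2: acc = 0+4 = 4
p=2,k=3: acc = 4+6 = 10
p=2,k=4: acc = 10+8 = 18
p=2,k=5: acc = 18+10 = 28
p=2,k=6: acc = 28+12 = 40
p=3,k=2: acc = 40+6 = 46
p=3,k=3: acc = 46+9 = 55
p=3,k=4: acc = 55+12 = 67
p=3,k=5: acc = 67+15 = 82
p=3,k=6: acc = 82+18 = 100
p=4,k=2: acc = 100+8 = 108
p=4,k=3: acc = 108+12 = 120
p=4,k=4: acc = 120+16 = 136
p=4,k=5: acc = 136+20 = 156
p=4,k=6: acc = 156+24 = 180
p=5,k=2: acc = 180+10 = 190
p=5,k=3: acc = 190+15 = 205
p=5,k=4: acc = 205+20 = 225
p=5,k=5: acc = 225+25 = 250
p=5,k=6: acc = 250+30 = 280
p=6,k=2: acc = 280+12 = 292
p=6,k=3: acc = 292+18 = 310
p=6,k=4: acc = 310+24 = 334
p=6,k=5: acc = 334+30 = 364
p=6,k=6: acc = 364+36 = 400

400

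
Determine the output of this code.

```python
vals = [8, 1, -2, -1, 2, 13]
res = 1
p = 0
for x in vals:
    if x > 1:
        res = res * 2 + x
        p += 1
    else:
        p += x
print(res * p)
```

57

x=8: >1, res = 1*2+8 = 10; p=1
x=1: not >1; p=2
x=-2: not >1; p=0
x=-1: not >1; p=-1
x=2: >1, res = 10*2+2 = 22; p=0
x=13: >1, res = 22*2+13 = 57; p=1
res*p = 57*1 = 57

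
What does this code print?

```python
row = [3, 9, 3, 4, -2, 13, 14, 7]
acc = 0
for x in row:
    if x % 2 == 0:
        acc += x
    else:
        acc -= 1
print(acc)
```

x=3: not even, acc = 0-1 = -1
x=9: not even, acc = (-1)-1 = -2
x=3: not even, acc = (-2)-1 = -3
x=4: even, acc = (-3)+4 = 1
x=-2: even, acc = 1+(-2) = -1
x=13: not even, acc = (-1)-1 = -2
x=14: even, acc = (-2)+14 = 12
x=7: not even, acc = 12-1 = 11

11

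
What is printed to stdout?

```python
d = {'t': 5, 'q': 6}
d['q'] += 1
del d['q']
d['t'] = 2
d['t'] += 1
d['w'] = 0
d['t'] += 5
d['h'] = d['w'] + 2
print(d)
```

d['q'] = 6+1 = 7 → {'t': 5, 'q': 7}
del 'q' → {'t': 5}
d['t'] = 2 → {'t': 2}
d['t'] = 2+1 = 3 → {'t': 3}
d['w'] = 0 → {'t': 3, 'w': 0}
d['t'] = 3+5 = 8 → {'t': 8, 'w': 0}
d['h'] = d['w']+2 = 2 → {'t': 8, 'w': 0, 'h': 2}

{'t': 8, 'w': 0, 'h': 2}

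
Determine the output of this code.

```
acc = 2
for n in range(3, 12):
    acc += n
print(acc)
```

65

n=3: acc = 2+3 = 5
n=4: acc = 5+4 = 9
n=5: acc = 9+5 = 14
n=6: acc = 14+6 = 20
n=7: acc = 20+7 = 27
n=8: acc = 27+8 = 35
n=9: acc = 35+9 = 44
n=10: acc = 44+10 = 54
n=11: acc = 54+11 = 65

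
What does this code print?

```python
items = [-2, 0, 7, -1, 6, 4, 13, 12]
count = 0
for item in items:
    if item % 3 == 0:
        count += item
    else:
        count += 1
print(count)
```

23

item=-2: not %3==0, count = 0+1 = 1
item=0: %3==0, count = 1+0 = 1
item=7: not %3==0, count = 1+1 = 2
item=-1: not %3==0, count = 2+1 = 3
item=6: %3==0, count = 3+6 = 9
item=4: not %3==0, count = 9+1 = 10
item=13: not %3==0, count = 10+1 = 11
item=12: %3==0, count = 11+12 = 23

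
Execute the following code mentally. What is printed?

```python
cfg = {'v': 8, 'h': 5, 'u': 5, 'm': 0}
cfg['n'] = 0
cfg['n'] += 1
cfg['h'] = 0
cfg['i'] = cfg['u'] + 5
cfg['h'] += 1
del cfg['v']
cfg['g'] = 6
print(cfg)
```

cfg['n'] = 0 → {'v': 8, 'h': 5, 'u': 5, 'm': 0, 'n': 0}
cfg['n'] = 0+1 = 1 → {'v': 8, 'h': 5, 'u': 5, 'm': 0, 'n': 1}
cfg['h'] = 0 → {'v': 8, 'h': 0, 'u': 5, 'm': 0, 'n': 1}
cfg['i'] = cfg['u']+5 = 10 → {'v': 8, 'h': 0, 'u': 5, 'm': 0, 'n': 1, 'i': 10}
cfg['h'] = 0+1 = 1 → {'v': 8, 'h': 1, 'u': 5, 'm': 0, 'n': 1, 'i': 10}
del 'v' → {'h': 1, 'u': 5, 'm': 0, 'n': 1, 'i': 10}
cfg['g'] = 6 → {'h': 1, 'u': 5, 'm': 0, 'n': 1, 'i': 10, 'g': 6}

{'h': 1, 'u': 5, 'm': 0, 'n': 1, 'i': 10, 'g': 6}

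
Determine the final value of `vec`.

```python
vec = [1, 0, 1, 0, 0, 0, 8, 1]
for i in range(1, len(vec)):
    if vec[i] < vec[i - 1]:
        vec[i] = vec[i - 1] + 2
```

[1, 3, 5, 7, 9, 11, 13, 15]

i=1: 0<1, vec[1] = 1+2 = 3 → [1, 3, 1, 0, 0, 0, 8, 1]
i=2: 1<3, vec[2] = 3+2 = 5 → [1, 3, 5, 0, 0, 0, 8, 1]
i=3: 0<5, vec[3] = 5+2 = 7 → [1, 3, 5, 7, 0, 0, 8, 1]
i=4: 0<7, vec[4] = 7+2 = 9 → [1, 3, 5, 7, 9, 0, 8, 1]
i=5: 0<9, vec[5] = 9+2 = 11 → [1, 3, 5, 7, 9, 11, 8, 1]
i=6: 8<11, vec[6] = 11+2 = 13 → [1, 3, 5, 7, 9, 11, 13, 1]
i=7: 1<13, vec[7] = 13+2 = 15 → [1, 3, 5, 7, 9, 11, 13, 15]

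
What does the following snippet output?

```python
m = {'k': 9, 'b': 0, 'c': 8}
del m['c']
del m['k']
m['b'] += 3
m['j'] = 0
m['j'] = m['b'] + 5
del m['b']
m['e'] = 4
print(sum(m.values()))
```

12

del 'c' → {'k': 9, 'b': 0}
del 'k' → {'b': 0}
m['b'] = 0+3 = 3 → {'b': 3}
m['j'] = 0 → {'b': 3, 'j': 0}
m['j'] = m['b']+5 = 8 → {'b': 3, 'j': 8}
del 'b' → {'j': 8}
m['e'] = 4 → {'j': 8, 'e': 4}
sum of values = 12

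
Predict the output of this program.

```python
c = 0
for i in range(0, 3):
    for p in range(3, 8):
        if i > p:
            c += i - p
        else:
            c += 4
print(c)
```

60

i=0,p=3: not 0>3, c = 0+4 = 4
i=0,p=4: not 0>4, c = 4+4 = 8
i=0,p=5: not 0>5, c = 8+4 = 12
i=0,p=6: not 0>6, c = 12+4 = 16
i=0,p=7: not 0>7, c = 16+4 = 20
i=1,p=3: not 1>3, c = 20+4 = 24
i=1,p=4: not 1>4, c = 24+4 = 28
i=1,p=5: not 1>5, c = 28+4 = 32
i=1,p=6: not 1>6, c = 32+4 = 36
i=1,p=7: not 1>7, c = 36+4 = 40
i=2,p=3: not 2>3, c = 40+4 = 44
i=2,p=4: not 2>4, c = 44+4 = 48
i=2,p=5: not 2>5, c = 48+4 = 52
i=2,p=6: not 2>6, c = 52+4 = 56
i=2,p=7: not 2>7, c = 56+4 = 60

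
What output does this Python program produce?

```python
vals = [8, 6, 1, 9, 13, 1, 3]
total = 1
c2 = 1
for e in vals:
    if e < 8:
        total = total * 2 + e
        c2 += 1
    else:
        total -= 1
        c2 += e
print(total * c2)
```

e=8: not <8, total = 1-1 = 0; c2=9
e=6: <8, total = 0*2+6 = 6; c2=10
e=1: <8, total = 6*2+1 = 13; c2=11
e=9: not <8, total = 13-1 = 12; c2=20
e=13: not <8, total = 12-1 = 11; c2=33
e=1: <8, total = 11*2+1 = 23; c2=34
e=3: <8, total = 23*2+3 = 49; c2=35
total*c2 = 49*35 = 1715

1715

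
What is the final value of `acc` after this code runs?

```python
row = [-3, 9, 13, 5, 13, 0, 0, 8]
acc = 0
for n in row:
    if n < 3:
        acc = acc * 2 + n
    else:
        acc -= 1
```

-29

n=-3: <3, acc = 0*2+(-3) = -3
n=9: not <3, acc = (-3)-1 = -4
n=13: not <3, acc = (-4)-1 = -5
n=5: not <3, acc = (-5)-1 = -6
n=13: not <3, acc = (-6)-1 = -7
n=0: <3, acc = (-7)*2+0 = -14
n=0: <3, acc = (-14)*2+0 = -28
n=8: not <3, acc = (-28)-1 = -29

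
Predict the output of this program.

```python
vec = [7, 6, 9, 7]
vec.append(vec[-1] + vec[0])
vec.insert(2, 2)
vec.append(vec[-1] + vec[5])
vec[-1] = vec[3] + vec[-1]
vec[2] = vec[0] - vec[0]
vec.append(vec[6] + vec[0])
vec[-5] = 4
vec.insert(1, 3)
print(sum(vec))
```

append vec[-1]+vec[0] = 7+7 = 14 → [7, 6, 9, 7, 14]
insert 2 at 2 → [7, 6, 2, 9, 7, 14]
append vec[-1]+vec[5] = 14+14 = 28 → [7, 6, 2, 9, 7, 14, 28]
vec[-1] = vec[3]+vec[-1] = 9+28 = 37 → [7, 6, 2, 9, 7, 14, 37]
vec[2] = vec[0]-vec[0] = 7-7 = 0 → [7, 6, 0, 9, 7, 14, 37]
append vec[6]+vec[0] = 37+7 = 44 → [7, 6, 0, 9, 7, 14, 37, 44]
vec[-5] = 4 → [7, 6, 0, 4, 7, 14, 37, 44]
insert 3 at 1 → [7, 3, 6, 0, 4, 7, 14, 37, 44]
sum = 122

122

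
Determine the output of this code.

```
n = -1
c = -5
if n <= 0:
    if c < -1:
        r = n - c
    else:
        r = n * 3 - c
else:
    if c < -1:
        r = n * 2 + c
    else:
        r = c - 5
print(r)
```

n=-1, c=-5
n <= 0 is True; c < -1 is True
→ r = n - c = 4

4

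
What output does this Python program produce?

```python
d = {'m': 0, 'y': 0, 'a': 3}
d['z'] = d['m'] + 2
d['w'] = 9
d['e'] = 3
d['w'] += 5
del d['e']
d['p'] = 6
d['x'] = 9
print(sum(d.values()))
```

d['z'] = d['m']+2 = 2 → {'m': 0, 'y': 0, 'a': 3, 'z': 2}
d['w'] = 9 → {'m': 0, 'y': 0, 'a': 3, 'z': 2, 'w': 9}
d['e'] = 3 → {'m': 0, 'y': 0, 'a': 3, 'z': 2, 'w': 9, 'e': 3}
d['w'] = 9+5 = 14 → {'m': 0, 'y': 0, 'a': 3, 'z': 2, 'w': 14, 'e': 3}
del 'e' → {'m': 0, 'y': 0, 'a': 3, 'z': 2, 'w': 14}
d['p'] = 6 → {'m': 0, 'y': 0, 'a': 3, 'z': 2, 'w': 14, 'p': 6}
d['x'] = 9 → {'m': 0, 'y': 0, 'a': 3, 'z': 2, 'w': 14, 'p': 6, 'x': 9}
sum of values = 34

34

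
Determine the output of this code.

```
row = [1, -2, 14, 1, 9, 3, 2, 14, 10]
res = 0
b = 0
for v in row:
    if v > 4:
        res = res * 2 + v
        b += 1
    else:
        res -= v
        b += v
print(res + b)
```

v=1: not >4, res = 0-1 = -1; b=1
v=-2: not >4, res = (-1)-(-2) = 1; b=-1
v=14: >4, res = 1*2+14 = 16; b=0
v=1: not >4, res = 16-1 = 15; b=1
v=9: >4, res = 15*2+9 = 39; b=2
v=3: not >4, res = 39-3 = 36; b=5
v=2: not >4, res = 36-2 = 34; b=7
v=14: >4, res = 34*2+14 = 82; b=8
v=10: >4, res = 82*2+10 = 174; b=9
res+b = 174+9 = 183

183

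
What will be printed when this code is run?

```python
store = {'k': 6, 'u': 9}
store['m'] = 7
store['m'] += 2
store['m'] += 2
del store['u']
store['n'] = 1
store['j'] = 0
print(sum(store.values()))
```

18

store['m'] = 7 → {'k': 6, 'u': 9, 'm': 7}
store['m'] = 7+2 = 9 → {'k': 6, 'u': 9, 'm': 9}
store['m'] = 9+2 = 11 → {'k': 6, 'u': 9, 'm': 11}
del 'u' → {'k': 6, 'm': 11}
store['n'] = 1 → {'k': 6, 'm': 11, 'n': 1}
store['j'] = 0 → {'k': 6, 'm': 11, 'n': 1, 'j': 0}
sum of values = 18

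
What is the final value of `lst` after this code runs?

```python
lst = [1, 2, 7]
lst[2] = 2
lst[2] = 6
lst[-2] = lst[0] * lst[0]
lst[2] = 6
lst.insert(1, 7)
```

[1, 7, 1, 6]

lst[2] = 2 → [1, 2, 2]
lst[2] = 6 → [1, 2, 6]
lst[-2] = lst[0]*lst[0] = 1*1 = 1 → [1, 1, 6]
lst[2] = 6 → [1, 1, 6]
insert 7 at 1 → [1, 7, 1, 6]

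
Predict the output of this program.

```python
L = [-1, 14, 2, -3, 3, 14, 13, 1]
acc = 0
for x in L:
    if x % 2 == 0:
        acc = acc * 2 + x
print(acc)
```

74

x=-1: not even
x=14: even, acc = 0*2+14 = 14
x=2: even, acc = 14*2+2 = 30
x=-3: not even
x=3: not even
x=14: even, acc = 30*2+14 = 74
x=13: not even
x=1: not even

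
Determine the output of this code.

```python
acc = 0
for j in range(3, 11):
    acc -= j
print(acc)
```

j=3: acc = 0-3 = -3
j=4: acc = (-3)-4 = -7
j=5: acc = (-7)-5 = -12
j=6: acc = (-12)-6 = -18
j=7: acc = (-18)-7 = -25
j=8: acc = (-25)-8 = -33
j=9: acc = (-33)-9 = -42
j=10: acc = (-42)-10 = -52

-52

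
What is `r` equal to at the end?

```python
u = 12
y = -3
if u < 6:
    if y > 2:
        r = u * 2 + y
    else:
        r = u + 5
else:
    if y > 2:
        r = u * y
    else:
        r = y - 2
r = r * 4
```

u=12, y=-3
u < 6 is False; y > 2 is False
→ r = y - 2 = -5
r = (-5)*4 = -20

-20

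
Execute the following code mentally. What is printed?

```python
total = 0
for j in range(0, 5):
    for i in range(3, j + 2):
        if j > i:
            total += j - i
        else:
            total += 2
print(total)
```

11

j=2,i=3: not 2>3, total = 0+2 = 2
j=3,i=3: not 3>3, total = 2+2 = 4
j=3,i=4: not 3>4, total = 4+2 = 6
j=4,i=3: 4>3, total = 6+1 = 7
j=4,i=4: not 4>4, total = 7+2 = 9
j=4,i=5: not 4>5, total = 9+2 = 11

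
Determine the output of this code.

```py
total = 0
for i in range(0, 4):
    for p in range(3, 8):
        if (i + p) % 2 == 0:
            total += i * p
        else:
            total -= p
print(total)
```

i=0,p=3: odd sum, total = 0-3 = -3
i=0,p=4: even sum, total = (-3)+0 = -3
i=0,p=5: odd sum, total = (-3)-5 = -8
i=0,p=6: even sum, total = (-8)+0 = -8
i=0,p=7: odd sum, total = (-8)-7 = -15
i=1,p=3: even sum, total = (-15)+3 = -12
i=1,p=4: odd sum, total = (-12)-4 = -16
i=1,p=5: even sum, total = (-16)+5 = -11
i=1,p=6: odd sum, total = (-11)-6 = -17
i=1,p=7: even sum, total = (-17)+7 = -10
i=2,p=3: odd sum, total = (-10)-3 = -13
i=2,p=4: even sum, total = (-13)+8 = -5
i=2,p=5: odd sum, total = (-5)-5 = -10
i=2,p=6: even sum, total = (-10)+12 = 2
i=2,p=7: odd sum, total = 2-7 = -5
i=3,p=3: even sum, total = (-5)+9 = 4
i=3,p=4: odd sum, total = 4-4 = 0
i=3,p=5: even sum, total = 0+15 = 15
i=3,p=6: odd sum, total = 15-6 = 9
i=3,p=7: even sum, total = 9+21 = 30

30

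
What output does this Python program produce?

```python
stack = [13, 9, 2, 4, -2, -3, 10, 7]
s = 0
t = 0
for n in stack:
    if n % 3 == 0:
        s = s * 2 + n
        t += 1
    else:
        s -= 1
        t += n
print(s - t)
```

-33

n=13: not %3==0, s = 0-1 = -1; t=13
n=9: %3==0, s = (-1)*2+9 = 7; t=14
n=2: not %3==0, s = 7-1 = 6; t=16
n=4: not %3==0, s = 6-1 = 5; t=20
n=-2: not %3==0, s = 5-1 = 4; t=18
n=-3: %3==0, s = 4*2+(-3) = 5; t=19
n=10: not %3==0, s = 5-1 = 4; t=29
n=7: not %3==0, s = 4-1 = 3; t=36
s-t = 3-36 = -33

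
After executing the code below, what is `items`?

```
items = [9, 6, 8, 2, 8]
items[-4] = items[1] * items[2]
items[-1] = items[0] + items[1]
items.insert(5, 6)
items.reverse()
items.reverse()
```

items[-4] = items[1]*items[2] = 6*8 = 48 → [9, 48, 8, 2, 8]
items[-1] = items[0]+items[1] = 9+48 = 57 → [9, 48, 8, 2, 57]
insert 6 at 5 → [9, 48, 8, 2, 57, 6]
reverse → [6, 57, 2, 8, 48, 9]
reverse → [9, 48, 8, 2, 57, 6]

[9, 48, 8, 2, 57, 6]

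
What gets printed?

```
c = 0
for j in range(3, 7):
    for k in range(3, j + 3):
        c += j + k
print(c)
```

174

j=3,k=3: c = 0+6 = 6
j=3,k=4: c = 6+7 = 13
j=3,k=5: c = 13+8 = 21
j=4,k=3: c = 21+7 = 28
j=4,k=4: c = 28+8 = 36
j=4,k=5: c = 36+9 = 45
j=4,k=6: c = 45+10 = 55
j=5,k=3: c = 55+8 = 63
j=5,k=4: c = 63+9 = 72
j=5,k=5: c = 72+10 = 82
j=5,k=6: c = 82+11 = 93
j=5,k=7: c = 93+12 = 105
j=6,k=3: c = 105+9 = 114
j=6,k=4: c = 114+10 = 124
j=6,k=5: c = 124+11 = 135
j=6,k=6: c = 135+12 = 147
j=6,k=7: c = 147+13 = 160
j=6,k=8: c = 160+14 = 174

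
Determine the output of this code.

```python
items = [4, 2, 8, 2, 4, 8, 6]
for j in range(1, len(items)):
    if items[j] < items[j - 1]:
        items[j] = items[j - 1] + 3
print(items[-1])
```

j=1: 2<4, items[1] = 4+3 = 7 → [4, 7, 8, 2, 4, 8, 6]
j=2: 8>=7, unchanged → [4, 7, 8, 2, 4, 8, 6]
j=3: 2<8, items[3] = 8+3 = 11 → [4, 7, 8, 11, 4, 8, 6]
j=4: 4<11, items[4] = 11+3 = 14 → [4, 7, 8, 11, 14, 8, 6]
j=5: 8<14, items[5] = 14+3 = 17 → [4, 7, 8, 11, 14, 17, 6]
j=6: 6<17, items[6] = 17+3 = 20 → [4, 7, 8, 11, 14, 17, 20]

20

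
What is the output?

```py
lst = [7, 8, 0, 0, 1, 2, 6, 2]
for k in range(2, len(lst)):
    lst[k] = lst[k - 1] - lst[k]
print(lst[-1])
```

k=2: lst[2] = 8-0 = 8 → [7, 8, 8, 0, 1, 2, 6, 2]
k=3: lst[3] = 8-0 = 8 → [7, 8, 8, 8, 1, 2, 6, 2]
k=4: lst[4] = 8-1 = 7 → [7, 8, 8, 8, 7, 2, 6, 2]
k=5: lst[5] = 7-2 = 5 → [7, 8, 8, 8, 7, 5, 6, 2]
k=6: lst[6] = 5-6 = -1 → [7, 8, 8, 8, 7, 5, -1, 2]
k=7: lst[7] = (-1)-2 = -3 → [7, 8, 8, 8, 7, 5, -1, -3]

-3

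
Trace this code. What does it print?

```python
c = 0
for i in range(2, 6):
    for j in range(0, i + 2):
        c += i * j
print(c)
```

i=2,j=0: c = 0+0 = 0
i=2,j=1: c = 0+2 = 2
i=2,j=2: c = 2+4 = 6
i=2,j=3: c = 6+6 = 12
i=3,j=0: c = 12+0 = 12
i=3,j=1: c = 12+3 = 15
i=3,j=2: c = 15+6 = 21
i=3,j=3: c = 21+9 = 30
i=3,j=4: c = 30+12 = 42
i=4,j=0: c = 42+0 = 42
i=4,j=1: c = 42+4 = 46
i=4,j=2: c = 46+8 = 54
i=4,j=3: c = 54+12 = 66
i=4,j=4: c = 66+16 = 82
i=4,j=5: c = 82+20 = 102
i=5,j=0: c = 102+0 = 102
i=5,j=1: c = 102+5 = 107
i=5,j=2: c = 107+10 = 117
i=5,j=3: c = 117+15 = 132
i=5,j=4: c = 132+20 = 152
i=5,j=5: c = 152+25 = 177
i=5,j=6: c = 177+30 = 207

207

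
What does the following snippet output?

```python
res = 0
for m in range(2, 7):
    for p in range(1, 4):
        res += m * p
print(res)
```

120

m=2,p=1: res = 0+2 = 2
m=2,p=2: res = 2+4 = 6
m=2,p=3: res = 6+6 = 12
m=3,p=1: res = 12+3 = 15
m=3,p=2: res = 15+6 = 21
m=3,p=3: res = 21+9 = 30
m=4,p=1: res = 30+4 = 34
m=4,p=2: res = 34+8 = 42
m=4,p=3: res = 42+12 = 54
m=5,p=1: res = 54+5 = 59
m=5,p=2: res = 59+10 = 69
m=5,p=3: res = 69+15 = 84
m=6,p=1: res = 84+6 = 90
m=6,p=2: res = 90+12 = 102
m=6,p=3: res = 102+18 = 120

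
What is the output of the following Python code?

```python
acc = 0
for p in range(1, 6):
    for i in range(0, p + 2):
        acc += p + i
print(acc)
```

p=1,i=0: acc = 0+1 = 1
p=1,i=1: acc = 1+2 = 3
p=1,i=2: acc = 3+3 = 6
p=2,i=0: acc = 6+2 = 8
p=2,i=1: acc = 8+3 = 11
p=2,i=2: acc = 11+4 = 15
p=2,i=3: acc = 15+5 = 20
p=3,i=0: acc = 20+3 = 23
p=3,i=1: acc = 23+4 = 27
p=3,i=2: acc = 27+5 = 32
p=3,i=3: acc = 32+6 = 38
p=3,i=4: acc = 38+7 = 45
p=4,i=0: acc = 45+4 = 49
p=4,i=1: acc = 49+5 = 54
p=4,i=2: acc = 54+6 = 60
p=4,i=3: acc = 60+7 = 67
p=4,i=4: acc = 67+8 = 75
p=4,i=5: acc = 75+9 = 84
p=5,i=0: acc = 84+5 = 89
p=5,i=1: acc = 89+6 = 95
p=5,i=2: acc = 95+7 = 102
p=5,i=3: acc = 102+8 = 110
p=5,i=4: acc = 110+9 = 119
p=5,i=5: acc = 119+10 = 129
p=5,i=6: acc = 129+11 = 140

140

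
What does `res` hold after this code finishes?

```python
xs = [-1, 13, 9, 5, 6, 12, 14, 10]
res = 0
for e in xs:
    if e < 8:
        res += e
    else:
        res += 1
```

e=-1: <8, res = 0+(-1) = -1
e=13: not <8, res = (-1)+1 = 0
e=9: not <8, res = 0+1 = 1
e=5: <8, res = 1+5 = 6
e=6: <8, res = 6+6 = 12
e=12: not <8, res = 12+1 = 13
e=14: not <8, res = 13+1 = 14
e=10: not <8, res = 14+1 = 15

15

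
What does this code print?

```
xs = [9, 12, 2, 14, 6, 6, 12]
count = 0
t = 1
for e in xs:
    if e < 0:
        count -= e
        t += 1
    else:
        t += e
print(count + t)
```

e=9: not <0; t=10
e=12: not <0; t=22
e=2: not <0; t=24
e=14: not <0; t=38
e=6: not <0; t=44
e=6: not <0; t=50
e=12: not <0; t=62
count+t = 0+62 = 62

62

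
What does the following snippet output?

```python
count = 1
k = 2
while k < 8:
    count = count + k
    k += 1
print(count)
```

28

k=2: count = 1+2 = 3
k=3: count = 3+3 = 6
k=4: count = 6+4 = 10
k=5: count = 10+5 = 15
k=6: count = 15+6 = 21
k=7: count = 21+7 = 28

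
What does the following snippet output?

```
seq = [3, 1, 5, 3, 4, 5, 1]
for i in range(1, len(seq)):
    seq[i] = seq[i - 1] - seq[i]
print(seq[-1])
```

-16

i=1: seq[1] = 3-1 = 2 → [3, 2, 5, 3, 4, 5, 1]
i=2: seq[2] = 2-5 = -3 → [3, 2, -3, 3, 4, 5, 1]
i=3: seq[3] = (-3)-3 = -6 → [3, 2, -3, -6, 4, 5, 1]
i=4: seq[4] = (-6)-4 = -10 → [3, 2, -3, -6, -10, 5, 1]
i=5: seq[5] = (-10)-5 = -15 → [3, 2, -3, -6, -10, -15, 1]
i=6: seq[6] = (-15)-1 = -16 → [3, 2, -3, -6, -10, -15, -16]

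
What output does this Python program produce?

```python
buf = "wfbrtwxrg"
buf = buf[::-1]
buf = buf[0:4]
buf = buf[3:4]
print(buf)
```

reverse → 'grxwtrbfw'
slice [0:4] → 'grxw'
slice [3:4] → 'w'

w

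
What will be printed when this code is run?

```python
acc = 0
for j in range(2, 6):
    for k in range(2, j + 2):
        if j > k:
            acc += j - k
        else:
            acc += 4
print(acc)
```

j=2,k=2: not 2>2, acc = 0+4 = 4
j=2,k=3: not 2>3, acc = 4+4 = 8
j=3,k=2: 3>2, acc = 8+1 = 9
j=3,k=3: not 3>3, acc = 9+4 = 13
j=3,k=4: not 3>4, acc = 13+4 = 17
j=4,k=2: 4>2, acc = 17+2 = 19
j=4,k=3: 4>3, acc = 19+1 = 20
j=4,k=4: not 4>4, acc = 20+4 = 24
j=4,k=5: not 4>5, acc = 24+4 = 28
j=5,k=2: 5>2, acc = 28+3 = 31
j=5,k=3: 5>3, acc = 31+2 = 33
j=5,k=4: 5>4, acc = 33+1 = 34
j=5,k=5: not 5>5, acc = 34+4 = 38
j=5,k=6: not 5>6, acc = 38+4 = 42

42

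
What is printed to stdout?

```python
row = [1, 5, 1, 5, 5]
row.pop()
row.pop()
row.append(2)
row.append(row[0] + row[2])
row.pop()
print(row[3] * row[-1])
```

pop() removes 5 → [1, 5, 1, 5]
pop() removes 5 → [1, 5, 1]
append 2 → [1, 5, 1, 2]
append row[0]+row[2] = 1+1 = 2 → [1, 5, 1, 2, 2]
pop() removes 2 → [1, 5, 1, 2]
row[3]*row[-1] = 2*2 = 4

4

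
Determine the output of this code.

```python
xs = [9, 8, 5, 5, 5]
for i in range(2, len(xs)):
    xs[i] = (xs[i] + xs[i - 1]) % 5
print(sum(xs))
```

i=2: xs[2] = (5+8)%5 = 3 → [9, 8, 3, 5, 5]
i=3: xs[3] = (5+3)%5 = 3 → [9, 8, 3, 3, 5]
i=4: xs[4] = (5+3)%5 = 3 → [9, 8, 3, 3, 3]
sum = 26

26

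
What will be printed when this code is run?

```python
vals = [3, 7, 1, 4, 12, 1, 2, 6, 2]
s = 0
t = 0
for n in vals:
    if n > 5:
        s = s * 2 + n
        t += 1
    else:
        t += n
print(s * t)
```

928

n=3: not >5; t=3
n=7: >5, s = 0*2+7 = 7; t=4
n=1: not >5; t=5
n=4: not >5; t=9
n=12: >5, s = 7*2+12 = 26; t=10
n=1: not >5; t=11
n=2: not >5; t=13
n=6: >5, s = 26*2+6 = 58; t=14
n=2: not >5; t=16
s*t = 58*16 = 928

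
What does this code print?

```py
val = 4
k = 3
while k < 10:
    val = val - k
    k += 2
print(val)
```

-20

k=3: val = 4-3 = 1
k=5: val = 1-5 = -4
k=7: val = (-4)-7 = -11
k=9: val = (-11)-9 = -20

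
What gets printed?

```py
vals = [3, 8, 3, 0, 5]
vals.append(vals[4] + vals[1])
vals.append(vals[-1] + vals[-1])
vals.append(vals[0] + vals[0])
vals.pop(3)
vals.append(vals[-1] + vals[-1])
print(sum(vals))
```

76

append vals[4]+vals[1] = 5+8 = 13 → [3, 8, 3, 0, 5, 13]
append vals[-1]+vals[-1] = 13+13 = 26 → [3, 8, 3, 0, 5, 13, 26]
append vals[0]+vals[0] = 3+3 = 6 → [3, 8, 3, 0, 5, 13, 26, 6]
pop(3) removes 0 → [3, 8, 3, 5, 13, 26, 6]
append vals[-1]+vals[-1] = 6+6 = 12 → [3, 8, 3, 5, 13, 26, 6, 12]
sum = 76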